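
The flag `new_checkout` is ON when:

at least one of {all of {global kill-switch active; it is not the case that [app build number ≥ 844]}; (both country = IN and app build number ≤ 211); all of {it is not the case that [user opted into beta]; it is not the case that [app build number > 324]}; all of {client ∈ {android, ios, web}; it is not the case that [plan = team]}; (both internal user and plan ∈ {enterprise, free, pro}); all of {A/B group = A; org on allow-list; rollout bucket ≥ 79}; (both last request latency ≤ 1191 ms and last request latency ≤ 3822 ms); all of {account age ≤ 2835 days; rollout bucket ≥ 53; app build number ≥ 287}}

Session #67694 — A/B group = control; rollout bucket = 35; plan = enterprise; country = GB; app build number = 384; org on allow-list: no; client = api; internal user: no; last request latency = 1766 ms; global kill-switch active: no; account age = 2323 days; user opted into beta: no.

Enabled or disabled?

Atomic conditions:
  global kill-switch active: no → false
  app build number ≥ 844: 384 ≥ 844 is false
  country = IN: GB == IN is false
  app build number ≤ 211: 384 ≤ 211 is false
  user opted into beta: no → false
  app build number > 324: 384 > 324 is true
  client ∈ {android, ios, web}: api is not in the set → false
  plan = team: enterprise == team is false
  internal user: no → false
  plan ∈ {enterprise, free, pro}: enterprise is in the set → true
  A/B group = A: control == A is false
  org on allow-list: no → false
  rollout bucket ≥ 79: 35 ≥ 79 is false
  last request latency ≤ 1191 ms: 1766 ≤ 1191 is false
  last request latency ≤ 3822 ms: 1766 ≤ 3822 is true
  account age ≤ 2835 days: 2323 ≤ 2835 is true
  rollout bucket ≥ 53: 35 ≥ 53 is false
  app build number ≥ 287: 384 ≥ 287 is true
Combine:
[1.2] NOT false = true
[1] false AND true = false
[2] false AND false = false
[3.1] NOT false = true
[3.2] NOT true = false
[3] true AND false = false
[4.2] NOT false = true
[4] false AND true = false
[5] false AND true = false
[6] false AND false AND false = false
[7] false AND true = false
[8] true AND false AND true = false
[root] false OR false OR false OR false OR false OR false OR false OR false = false
Overall: false → disabled

Disabled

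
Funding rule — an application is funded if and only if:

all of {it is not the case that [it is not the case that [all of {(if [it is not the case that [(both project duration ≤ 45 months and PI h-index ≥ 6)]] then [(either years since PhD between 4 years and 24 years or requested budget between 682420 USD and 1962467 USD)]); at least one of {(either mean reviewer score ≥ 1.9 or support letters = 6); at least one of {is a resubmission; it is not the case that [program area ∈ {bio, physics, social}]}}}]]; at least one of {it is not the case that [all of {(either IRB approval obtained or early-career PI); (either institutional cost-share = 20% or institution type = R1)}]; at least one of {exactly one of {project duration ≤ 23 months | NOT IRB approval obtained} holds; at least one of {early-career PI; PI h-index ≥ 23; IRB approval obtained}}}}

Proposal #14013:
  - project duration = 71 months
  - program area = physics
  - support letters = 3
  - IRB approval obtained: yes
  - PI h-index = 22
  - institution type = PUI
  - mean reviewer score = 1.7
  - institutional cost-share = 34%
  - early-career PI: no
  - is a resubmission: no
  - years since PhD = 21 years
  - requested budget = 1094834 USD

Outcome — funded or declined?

Declined

Atomic conditions:
  project duration ≤ 45 months: 71 ≤ 45 is false
  PI h-index ≥ 6: 22 ≥ 6 is true
  years since PhD between 4 years and 24 years: 21 in [4, 24] is true
  requested budget between 682420 USD and 1962467 USD: 1094834 in [682420, 1962467] is true
  mean reviewer score ≥ 1.9: 1.7 ≥ 1.9 is false
  support letters = 6: 3 == 6 is false
  is a resubmission: no → false
  program area ∈ {bio, physics, social}: physics is in the set → true
  IRB approval obtained: yes → true
  early-career PI: no → false
  institutional cost-share = 20%: 34 == 20 is false
  institution type = R1: PUI == R1 is false
  project duration ≤ 23 months: 71 ≤ 23 is false
  NOT IRB approval obtained: yes → false
  PI h-index ≥ 23: 22 ≥ 23 is false
Combine:
[1.1.1.1.1.1] false AND true = false
[1.1.1.1.1] NOT false = true
[1.1.1.1.2] true OR true = true
[1.1.1.1] true → true = true
[1.1.1.2.1] false OR false = false
[1.1.1.2.2.2] NOT true = false
[1.1.1.2.2] false OR false = false
[1.1.1.2] false OR false = false
[1.1.1] true AND false = false
[1.1] NOT false = true
[1] NOT true = false
[2.1.1.1] true OR false = true
[2.1.1.2] false OR false = false
[2.1.1] true AND false = false
[2.1] NOT false = true
[2.2.1] exactly-one(false, false) = false
[2.2.2] false OR false OR true = true
[2.2] false OR true = true
[2] true OR true = true
[root] false AND true = false
Overall: false → declined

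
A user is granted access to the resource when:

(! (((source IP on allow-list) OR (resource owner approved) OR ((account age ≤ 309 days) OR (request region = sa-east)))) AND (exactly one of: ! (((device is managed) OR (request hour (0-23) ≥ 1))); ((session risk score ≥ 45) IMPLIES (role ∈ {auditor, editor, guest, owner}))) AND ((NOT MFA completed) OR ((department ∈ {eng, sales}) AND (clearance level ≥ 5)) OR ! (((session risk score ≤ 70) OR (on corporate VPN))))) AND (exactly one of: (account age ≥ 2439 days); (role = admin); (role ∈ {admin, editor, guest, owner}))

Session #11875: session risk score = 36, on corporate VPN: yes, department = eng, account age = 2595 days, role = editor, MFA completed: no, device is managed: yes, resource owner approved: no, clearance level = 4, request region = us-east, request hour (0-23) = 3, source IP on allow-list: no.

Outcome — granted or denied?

Denied

Atomic conditions:
  source IP on allow-list: no → false
  resource owner approved: no → false
  account age ≤ 309 days: 2595 ≤ 309 is false
  request region = sa-east: us-east == sa-east is false
  device is managed: yes → true
  request hour (0-23) ≥ 1: 3 ≥ 1 is true
  session risk score ≥ 45: 36 ≥ 45 is false
  role ∈ {auditor, editor, guest, owner}: editor is in the set → true
  NOT MFA completed: no → true
  department ∈ {eng, sales}: eng is in the set → true
  clearance level ≥ 5: 4 ≥ 5 is false
  session risk score ≤ 70: 36 ≤ 70 is true
  on corporate VPN: yes → true
  account age ≥ 2439 days: 2595 ≥ 2439 is true
  role = admin: editor == admin is false
  role ∈ {admin, editor, guest, owner}: editor is in the set → true
Combine:
[1.1.1.3] false OR false = false
[1.1.1] false OR false OR false = false
[1.1] NOT false = true
[1.2.1.1] true OR true = true
[1.2.1] NOT true = false
[1.2.2] false → true (antecedent false ⇒ implication holds) = true
[1.2] exactly-one(false, true) = true
[1.3.2] true AND false = false
[1.3.3.1] true OR true = true
[1.3.3] NOT true = false
[1.3] true OR false OR false = true
[1] true AND true AND true = true
[2] exactly-one(true, false, true) = false
[root] true AND false = false
Overall: false → denied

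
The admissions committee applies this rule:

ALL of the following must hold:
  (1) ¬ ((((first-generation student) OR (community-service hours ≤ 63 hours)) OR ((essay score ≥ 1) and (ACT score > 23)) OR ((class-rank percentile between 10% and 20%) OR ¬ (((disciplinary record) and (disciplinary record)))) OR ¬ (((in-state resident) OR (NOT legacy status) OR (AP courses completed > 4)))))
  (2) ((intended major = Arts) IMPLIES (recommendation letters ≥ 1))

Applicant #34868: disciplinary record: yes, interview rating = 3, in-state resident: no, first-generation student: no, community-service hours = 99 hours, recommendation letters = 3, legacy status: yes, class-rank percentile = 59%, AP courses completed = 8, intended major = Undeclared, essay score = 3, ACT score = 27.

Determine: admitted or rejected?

Atomic conditions:
  first-generation student: no → false
  community-service hours ≤ 63 hours: 99 ≤ 63 is false
  essay score ≥ 1: 3 ≥ 1 is true
  ACT score > 23: 27 > 23 is true
  class-rank percentile between 10% and 20%: 59 in [10, 20] is false
  disciplinary record: yes → true
  in-state resident: no → false
  NOT legacy status: yes → false
  AP courses completed > 4: 8 > 4 is true
  intended major = Arts: Undeclared == Arts is false
  recommendation letters ≥ 1: 3 ≥ 1 is true
Combine:
[1.1.1] false OR false = false
[1.1.2] true AND true = true
[1.1.3.2.1] true AND true = true
[1.1.3.2] NOT true = false
[1.1.3] false OR false = false
[1.1.4.1] false OR false OR true = true
[1.1.4] NOT true = false
[1.1] false OR true OR false OR false = true
[1] NOT true = false
[2] false → true (antecedent false ⇒ implication holds) = true
[root] false AND true = false
Overall: false → rejected

Rejected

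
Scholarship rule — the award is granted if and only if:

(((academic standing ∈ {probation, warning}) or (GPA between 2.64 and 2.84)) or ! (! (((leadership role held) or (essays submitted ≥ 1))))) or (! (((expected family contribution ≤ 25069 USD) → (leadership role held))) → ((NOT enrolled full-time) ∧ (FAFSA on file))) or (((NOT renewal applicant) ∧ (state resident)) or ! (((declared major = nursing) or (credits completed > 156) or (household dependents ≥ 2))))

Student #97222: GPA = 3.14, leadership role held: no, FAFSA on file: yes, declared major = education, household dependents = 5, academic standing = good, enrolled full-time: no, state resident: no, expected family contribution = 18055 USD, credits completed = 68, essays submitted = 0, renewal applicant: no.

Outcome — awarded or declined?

Atomic conditions:
  academic standing ∈ {probation, warning}: good is not in the set → false
  GPA between 2.64 and 2.84: 3.14 in [2.64, 2.84] is false
  leadership role held: no → false
  essays submitted ≥ 1: 0 ≥ 1 is false
  expected family contribution ≤ 25069 USD: 18055 ≤ 25069 is true
  NOT enrolled full-time: no → true
  FAFSA on file: yes → true
  NOT renewal applicant: no → true
  state resident: no → false
  declared major = nursing: education == nursing is false
  credits completed > 156: 68 > 156 is false
  household dependents ≥ 2: 5 ≥ 2 is true
Combine:
[1.1] false OR false = false
[1.2.1.1] false OR false = false
[1.2.1] NOT false = true
[1.2] NOT true = false
[1] false OR false = false
[2.1.1] true → false = false
[2.1] NOT false = true
[2.2] true AND true = true
[2] true → true = true
[3.1] true AND false = false
[3.2.1] false OR false OR true = true
[3.2] NOT true = false
[3] false OR false = false
[root] false OR true OR false = true
Overall: true → awarded

Awarded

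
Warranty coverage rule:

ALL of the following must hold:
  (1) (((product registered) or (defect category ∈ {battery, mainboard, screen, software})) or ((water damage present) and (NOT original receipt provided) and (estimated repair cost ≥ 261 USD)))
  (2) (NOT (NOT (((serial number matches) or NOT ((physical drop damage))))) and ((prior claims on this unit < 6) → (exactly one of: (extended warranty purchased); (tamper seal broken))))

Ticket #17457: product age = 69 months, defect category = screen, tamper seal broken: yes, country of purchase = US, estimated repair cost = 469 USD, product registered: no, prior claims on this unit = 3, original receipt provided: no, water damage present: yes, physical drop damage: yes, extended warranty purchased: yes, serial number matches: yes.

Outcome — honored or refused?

Atomic conditions:
  product registered: no → false
  defect category ∈ {battery, mainboard, screen, software}: screen is in the set → true
  water damage present: yes → true
  NOT original receipt provided: no → true
  estimated repair cost ≥ 261 USD: 469 ≥ 261 is true
  serial number matches: yes → true
  physical drop damage: yes → true
  prior claims on this unit < 6: 3 < 6 is true
  extended warranty purchased: yes → true
  tamper seal broken: yes → true
Combine:
[1.1] false OR true = true
[1.2] true AND true AND true = true
[1] true OR true = true
[2.1.1.1.2] NOT true = false
[2.1.1.1] true OR false = true
[2.1.1] NOT true = false
[2.1] NOT false = true
[2.2.2] exactly-one(true, true) = false
[2.2] true → false = false
[2] true AND false = false
[root] true AND false = false
Overall: false → refused

Refused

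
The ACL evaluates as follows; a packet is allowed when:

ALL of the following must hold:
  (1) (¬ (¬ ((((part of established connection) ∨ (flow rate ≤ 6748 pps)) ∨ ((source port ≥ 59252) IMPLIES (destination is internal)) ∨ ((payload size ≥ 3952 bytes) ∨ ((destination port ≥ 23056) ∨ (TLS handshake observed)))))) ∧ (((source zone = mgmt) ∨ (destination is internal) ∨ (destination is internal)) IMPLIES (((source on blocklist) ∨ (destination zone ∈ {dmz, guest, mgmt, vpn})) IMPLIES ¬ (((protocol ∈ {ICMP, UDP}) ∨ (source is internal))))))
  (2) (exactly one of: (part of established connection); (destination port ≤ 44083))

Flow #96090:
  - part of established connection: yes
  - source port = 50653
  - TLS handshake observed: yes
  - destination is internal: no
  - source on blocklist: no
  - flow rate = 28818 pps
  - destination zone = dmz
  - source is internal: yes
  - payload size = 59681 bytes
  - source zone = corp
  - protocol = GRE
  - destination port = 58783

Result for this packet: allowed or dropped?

Allowed

Atomic conditions:
  part of established connection: yes → true
  flow rate ≤ 6748 pps: 28818 ≤ 6748 is false
  source port ≥ 59252: 50653 ≥ 59252 is false
  destination is internal: no → false
  payload size ≥ 3952 bytes: 59681 ≥ 3952 is true
  destination port ≥ 23056: 58783 ≥ 23056 is true
  TLS handshake observed: yes → true
  source zone = mgmt: corp == mgmt is false
  source on blocklist: no → false
  destination zone ∈ {dmz, guest, mgmt, vpn}: dmz is in the set → true
  protocol ∈ {ICMP, UDP}: GRE is not in the set → false
  source is internal: yes → true
  destination port ≤ 44083: 58783 ≤ 44083 is false
Combine:
[1.1.1.1.1] true OR false = true
[1.1.1.1.2] false → false (antecedent false ⇒ implication holds) = true
[1.1.1.1.3.2] true OR true = true
[1.1.1.1.3] true OR true = true
[1.1.1.1] true OR true OR true = true
[1.1.1] NOT true = false
[1.1] NOT false = true
[1.2.1] false OR false OR false = false
[1.2.2.1] false OR true = true
[1.2.2.2.1] false OR true = true
[1.2.2.2] NOT true = false
[1.2.2] true → false = false
[1.2] false → false (antecedent false ⇒ implication holds) = true
[1] true AND true = true
[2] exactly-one(true, false) = true
[root] true AND true = true
Overall: true → allowed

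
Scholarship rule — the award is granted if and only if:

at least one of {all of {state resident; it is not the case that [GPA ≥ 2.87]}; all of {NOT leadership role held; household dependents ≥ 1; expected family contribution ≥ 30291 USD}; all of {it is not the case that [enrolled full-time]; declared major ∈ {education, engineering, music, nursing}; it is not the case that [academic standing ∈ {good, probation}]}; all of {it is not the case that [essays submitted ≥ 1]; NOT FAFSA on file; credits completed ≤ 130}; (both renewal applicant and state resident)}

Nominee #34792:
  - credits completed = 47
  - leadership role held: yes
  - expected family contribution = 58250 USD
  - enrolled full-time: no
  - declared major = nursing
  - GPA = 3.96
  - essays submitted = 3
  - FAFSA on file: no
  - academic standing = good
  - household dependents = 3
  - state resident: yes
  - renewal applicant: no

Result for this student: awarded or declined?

Atomic conditions:
  state resident: yes → true
  GPA ≥ 2.87: 3.96 ≥ 2.87 is true
  NOT leadership role held: yes → false
  household dependents ≥ 1: 3 ≥ 1 is true
  expected family contribution ≥ 30291 USD: 58250 ≥ 30291 is true
  enrolled full-time: no → false
  declared major ∈ {education, engineering, music, nursing}: nursing is in the set → true
  academic standing ∈ {good, probation}: good is in the set → true
  essays submitted ≥ 1: 3 ≥ 1 is true
  NOT FAFSA on file: no → true
  credits completed ≤ 130: 47 ≤ 130 is true
  renewal applicant: no → false
Combine:
[1.2] NOT true = false
[1] true AND false = false
[2] false AND true AND true = false
[3.1] NOT false = true
[3.3] NOT true = false
[3] true AND true AND false = false
[4.1] NOT true = false
[4] false AND true AND true = false
[5] false AND true = false
[root] false OR false OR false OR false OR false = false
Overall: false → declined

Declined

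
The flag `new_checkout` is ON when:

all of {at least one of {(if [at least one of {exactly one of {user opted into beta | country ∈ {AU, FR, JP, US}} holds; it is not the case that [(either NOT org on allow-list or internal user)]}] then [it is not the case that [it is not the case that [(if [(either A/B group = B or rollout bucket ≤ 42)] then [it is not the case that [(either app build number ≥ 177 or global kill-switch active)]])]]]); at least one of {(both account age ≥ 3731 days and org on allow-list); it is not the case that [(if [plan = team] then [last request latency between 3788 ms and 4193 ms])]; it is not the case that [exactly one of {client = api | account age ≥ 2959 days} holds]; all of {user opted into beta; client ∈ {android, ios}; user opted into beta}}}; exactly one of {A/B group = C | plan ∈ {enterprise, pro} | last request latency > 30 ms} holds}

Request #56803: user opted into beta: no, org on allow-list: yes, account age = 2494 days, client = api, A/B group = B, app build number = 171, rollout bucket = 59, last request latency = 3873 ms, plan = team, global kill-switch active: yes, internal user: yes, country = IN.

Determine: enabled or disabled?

Enabled

Atomic conditions:
  user opted into beta: no → false
  country ∈ {AU, FR, JP, US}: IN is not in the set → false
  NOT org on allow-list: yes → false
  internal user: yes → true
  A/B group = B: B == B is true
  rollout bucket ≤ 42: 59 ≤ 42 is false
  app build number ≥ 177: 171 ≥ 177 is false
  global kill-switch active: yes → true
  account age ≥ 3731 days: 2494 ≥ 3731 is false
  org on allow-list: yes → true
  plan = team: team == team is true
  last request latency between 3788 ms and 4193 ms: 3873 in [3788, 4193] is true
  client = api: api == api is true
  account age ≥ 2959 days: 2494 ≥ 2959 is false
  client ∈ {android, ios}: api is not in the set → false
  A/B group = C: B == C is false
  plan ∈ {enterprise, pro}: team is not in the set → false
  last request latency > 30 ms: 3873 > 30 is true
Combine:
[1.1.1.1] exactly-one(false, false) = false
[1.1.1.2.1] false OR true = true
[1.1.1.2] NOT true = false
[1.1.1] false OR false = false
[1.1.2.1.1.1] true OR false = true
[1.1.2.1.1.2.1] false OR true = true
[1.1.2.1.1.2] NOT true = false
[1.1.2.1.1] true → false = false
[1.1.2.1] NOT false = true
[1.1.2] NOT true = false
[1.1] false → false (antecedent false ⇒ implication holds) = true
[1.2.1] false AND true = false
[1.2.2.1] true → true = true
[1.2.2] NOT true = false
[1.2.3.1] exactly-one(true, false) = true
[1.2.3] NOT true = false
[1.2.4] false AND false AND false = false
[1.2] false OR false OR false OR false = false
[1] true OR false = true
[2] exactly-one(false, false, true) = true
[root] true AND true = true
Overall: true → enabled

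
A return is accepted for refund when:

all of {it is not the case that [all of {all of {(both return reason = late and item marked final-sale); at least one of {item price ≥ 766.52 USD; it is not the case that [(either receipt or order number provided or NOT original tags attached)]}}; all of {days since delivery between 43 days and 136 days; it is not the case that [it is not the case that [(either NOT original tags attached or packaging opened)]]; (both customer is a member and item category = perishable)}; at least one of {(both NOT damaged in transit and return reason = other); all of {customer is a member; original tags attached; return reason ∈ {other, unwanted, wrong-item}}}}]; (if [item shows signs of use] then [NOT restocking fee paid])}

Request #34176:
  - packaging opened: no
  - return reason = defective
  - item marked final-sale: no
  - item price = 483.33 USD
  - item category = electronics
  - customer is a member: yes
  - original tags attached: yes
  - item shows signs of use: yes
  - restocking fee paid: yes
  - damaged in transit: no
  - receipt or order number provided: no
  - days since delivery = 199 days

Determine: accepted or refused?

Atomic conditions:
  return reason = late: defective == late is false
  item marked final-sale: no → false
  item price ≥ 766.52 USD: 483.33 ≥ 766.52 is false
  receipt or order number provided: no → false
  NOT original tags attached: yes → false
  days since delivery between 43 days and 136 days: 199 in [43, 136] is false
  packaging opened: no → false
  customer is a member: yes → true
  item category = perishable: electronics == perishable is false
  NOT damaged in transit: no → true
  return reason = other: defective == other is false
  original tags attached: yes → true
  return reason ∈ {other, unwanted, wrong-item}: defective is not in the set → false
  item shows signs of use: yes → true
  NOT restocking fee paid: yes → false
Combine:
[1.1.1.1] false AND false = false
[1.1.1.2.2.1] false OR false = false
[1.1.1.2.2] NOT false = true
[1.1.1.2] false OR true = true
[1.1.1] false AND true = false
[1.1.2.2.1.1] false OR false = false
[1.1.2.2.1] NOT false = true
[1.1.2.2] NOT true = false
[1.1.2.3] true AND false = false
[1.1.2] false AND false AND false = false
[1.1.3.1] true AND false = false
[1.1.3.2] true AND true AND false = false
[1.1.3] false OR false = false
[1.1] false AND false AND false = false
[1] NOT false = true
[2] true → false = false
[root] true AND false = false
Overall: false → refused

Refused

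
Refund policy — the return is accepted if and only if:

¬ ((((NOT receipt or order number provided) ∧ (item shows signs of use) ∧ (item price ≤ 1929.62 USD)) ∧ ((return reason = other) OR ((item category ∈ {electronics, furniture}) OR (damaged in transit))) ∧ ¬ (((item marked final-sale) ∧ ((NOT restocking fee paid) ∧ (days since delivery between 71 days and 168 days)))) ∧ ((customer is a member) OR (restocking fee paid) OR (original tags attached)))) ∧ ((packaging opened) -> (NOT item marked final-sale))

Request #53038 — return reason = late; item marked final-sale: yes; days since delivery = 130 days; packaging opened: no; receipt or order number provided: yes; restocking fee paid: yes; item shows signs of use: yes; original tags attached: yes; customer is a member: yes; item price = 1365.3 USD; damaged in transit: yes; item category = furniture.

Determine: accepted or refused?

Atomic conditions:
  NOT receipt or order number provided: yes → false
  item shows signs of use: yes → true
  item price ≤ 1929.62 USD: 1365.3 ≤ 1929.62 is true
  return reason = other: late == other is false
  item category ∈ {electronics, furniture}: furniture is in the set → true
  damaged in transit: yes → true
  item marked final-sale: yes → true
  NOT restocking fee paid: yes → false
  days since delivery between 71 days and 168 days: 130 in [71, 168] is true
  customer is a member: yes → true
  restocking fee paid: yes → true
  original tags attached: yes → true
  packaging opened: no → false
  NOT item marked final-sale: yes → false
Combine:
[1.1.1] false AND true AND true = false
[1.1.2.2] true OR true = true
[1.1.2] false OR true = true
[1.1.3.1.2] false AND true = false
[1.1.3.1] true AND false = false
[1.1.3] NOT false = true
[1.1.4] true OR true OR true = true
[1.1] false AND true AND true AND true = false
[1] NOT false = true
[2] false → false (antecedent false ⇒ implication holds) = true
[root] true AND true = true
Overall: true → accepted

Accepted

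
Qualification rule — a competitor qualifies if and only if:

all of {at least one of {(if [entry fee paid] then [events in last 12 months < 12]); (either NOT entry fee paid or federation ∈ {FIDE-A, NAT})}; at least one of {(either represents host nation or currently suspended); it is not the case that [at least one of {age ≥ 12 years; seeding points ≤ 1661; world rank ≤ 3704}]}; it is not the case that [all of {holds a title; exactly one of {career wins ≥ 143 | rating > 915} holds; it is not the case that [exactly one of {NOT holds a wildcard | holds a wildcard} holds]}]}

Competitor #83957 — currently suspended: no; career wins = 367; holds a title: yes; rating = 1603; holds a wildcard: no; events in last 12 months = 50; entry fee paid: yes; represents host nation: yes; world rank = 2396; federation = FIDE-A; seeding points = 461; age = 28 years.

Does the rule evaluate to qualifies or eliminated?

Qualifies

Atomic conditions:
  entry fee paid: yes → true
  events in last 12 months < 12: 50 < 12 is false
  NOT entry fee paid: yes → false
  federation ∈ {FIDE-A, NAT}: FIDE-A is in the set → true
  represents host nation: yes → true
  currently suspended: no → false
  age ≥ 12 years: 28 ≥ 12 is true
  seeding points ≤ 1661: 461 ≤ 1661 is true
  world rank ≤ 3704: 2396 ≤ 3704 is true
  holds a title: yes → true
  career wins ≥ 143: 367 ≥ 143 is true
  rating > 915: 1603 > 915 is true
  NOT holds a wildcard: no → true
  holds a wildcard: no → false
Combine:
[1.1] true → false = false
[1.2] false OR true = true
[1] false OR true = true
[2.1] true OR false = true
[2.2.1] true OR true OR true = true
[2.2] NOT true = false
[2] true OR false = true
[3.1.2] exactly-one(true, true) = false
[3.1.3.1] exactly-one(true, false) = true
[3.1.3] NOT true = false
[3.1] true AND false AND false = false
[3] NOT false = true
[root] true AND true AND true = true
Overall: true → qualifies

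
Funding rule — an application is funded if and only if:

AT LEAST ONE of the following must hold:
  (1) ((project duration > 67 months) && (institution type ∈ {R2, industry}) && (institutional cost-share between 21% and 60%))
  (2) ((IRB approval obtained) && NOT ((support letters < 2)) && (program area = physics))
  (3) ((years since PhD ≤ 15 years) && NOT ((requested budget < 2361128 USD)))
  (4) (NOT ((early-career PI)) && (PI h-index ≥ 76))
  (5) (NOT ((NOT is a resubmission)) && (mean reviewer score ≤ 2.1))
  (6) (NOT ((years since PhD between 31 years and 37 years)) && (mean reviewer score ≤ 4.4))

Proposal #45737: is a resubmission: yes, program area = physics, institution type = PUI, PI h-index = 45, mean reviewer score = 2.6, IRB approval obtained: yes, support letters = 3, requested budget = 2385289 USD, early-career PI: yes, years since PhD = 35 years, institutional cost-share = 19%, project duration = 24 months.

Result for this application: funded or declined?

Funded

Atomic conditions:
  project duration > 67 months: 24 > 67 is false
  institution type ∈ {R2, industry}: PUI is not in the set → false
  institutional cost-share between 21% and 60%: 19 in [21, 60] is false
  IRB approval obtained: yes → true
  support letters < 2: 3 < 2 is false
  program area = physics: physics == physics is true
  years since PhD ≤ 15 years: 35 ≤ 15 is false
  requested budget < 2361128 USD: 2385289 < 2361128 is false
  early-career PI: yes → true
  PI h-index ≥ 76: 45 ≥ 76 is false
  NOT is a resubmission: yes → false
  mean reviewer score ≤ 2.1: 2.6 ≤ 2.1 is false
  years since PhD between 31 years and 37 years: 35 in [31, 37] is true
  mean reviewer score ≤ 4.4: 2.6 ≤ 4.4 is true
Combine:
[1] false AND false AND false = false
[2.2] NOT false = true
[2] true AND true AND true = true
[3.2] NOT false = true
[3] false AND true = false
[4.1] NOT true = false
[4] false AND false = false
[5.1] NOT false = true
[5] true AND false = false
[6.1] NOT true = false
[6] false AND true = false
[root] false OR true OR false OR false OR false OR false = true
Overall: true → funded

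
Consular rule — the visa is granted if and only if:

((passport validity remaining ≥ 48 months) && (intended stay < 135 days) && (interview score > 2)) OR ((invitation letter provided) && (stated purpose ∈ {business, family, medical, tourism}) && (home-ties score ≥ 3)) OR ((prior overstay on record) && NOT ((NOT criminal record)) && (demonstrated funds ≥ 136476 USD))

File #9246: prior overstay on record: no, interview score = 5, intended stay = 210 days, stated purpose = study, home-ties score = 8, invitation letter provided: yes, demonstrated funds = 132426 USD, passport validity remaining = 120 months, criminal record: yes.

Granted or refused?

Refused

Atomic conditions:
  passport validity remaining ≥ 48 months: 120 ≥ 48 is true
  intended stay < 135 days: 210 < 135 is false
  interview score > 2: 5 > 2 is true
  invitation letter provided: yes → true
  stated purpose ∈ {business, family, medical, tourism}: study is not in the set → false
  home-ties score ≥ 3: 8 ≥ 3 is true
  prior overstay on record: no → false
  NOT criminal record: yes → false
  demonstrated funds ≥ 136476 USD: 132426 ≥ 136476 is false
Combine:
[1] true AND false AND true = false
[2] true AND false AND true = false
[3.2] NOT false = true
[3] false AND true AND false = false
[root] false OR false OR false = false
Overall: false → refused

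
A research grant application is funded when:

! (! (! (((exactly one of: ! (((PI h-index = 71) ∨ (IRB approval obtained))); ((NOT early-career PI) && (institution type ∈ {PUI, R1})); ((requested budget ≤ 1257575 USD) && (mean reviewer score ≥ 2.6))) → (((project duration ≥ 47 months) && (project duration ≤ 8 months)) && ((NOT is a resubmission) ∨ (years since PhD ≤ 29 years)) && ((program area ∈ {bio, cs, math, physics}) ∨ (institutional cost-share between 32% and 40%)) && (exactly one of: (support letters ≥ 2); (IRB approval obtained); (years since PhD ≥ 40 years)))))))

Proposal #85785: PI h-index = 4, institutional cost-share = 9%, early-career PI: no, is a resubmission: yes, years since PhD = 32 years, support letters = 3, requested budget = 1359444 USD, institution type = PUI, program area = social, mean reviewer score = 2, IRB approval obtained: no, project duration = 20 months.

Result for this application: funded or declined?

Declined

Atomic conditions:
  PI h-index = 71: 4 == 71 is false
  IRB approval obtained: no → false
  NOT early-career PI: no → true
  institution type ∈ {PUI, R1}: PUI is in the set → true
  requested budget ≤ 1257575 USD: 1359444 ≤ 1257575 is false
  mean reviewer score ≥ 2.6: 2 ≥ 2.6 is false
  project duration ≥ 47 months: 20 ≥ 47 is false
  project duration ≤ 8 months: 20 ≤ 8 is false
  NOT is a resubmission: yes → false
  years since PhD ≤ 29 years: 32 ≤ 29 is false
  program area ∈ {bio, cs, math, physics}: social is not in the set → false
  institutional cost-share between 32% and 40%: 9 in [32, 40] is false
  support letters ≥ 2: 3 ≥ 2 is true
  years since PhD ≥ 40 years: 32 ≥ 40 is false
Combine:
[1.1.1.1.1.1] false OR false = false
[1.1.1.1.1] NOT false = true
[1.1.1.1.2] true AND true = true
[1.1.1.1.3] false AND false = false
[1.1.1.1] exactly-one(true, true, false) = false
[1.1.1.2.1] false AND false = false
[1.1.1.2.2] false OR false = false
[1.1.1.2.3] false OR false = false
[1.1.1.2.4] exactly-one(true, false, false) = true
[1.1.1.2] false AND false AND false AND true = false
[1.1.1] false → false (antecedent false ⇒ implication holds) = true
[1.1] NOT true = false
[1] NOT false = true
[root] NOT true = false
Overall: false → declined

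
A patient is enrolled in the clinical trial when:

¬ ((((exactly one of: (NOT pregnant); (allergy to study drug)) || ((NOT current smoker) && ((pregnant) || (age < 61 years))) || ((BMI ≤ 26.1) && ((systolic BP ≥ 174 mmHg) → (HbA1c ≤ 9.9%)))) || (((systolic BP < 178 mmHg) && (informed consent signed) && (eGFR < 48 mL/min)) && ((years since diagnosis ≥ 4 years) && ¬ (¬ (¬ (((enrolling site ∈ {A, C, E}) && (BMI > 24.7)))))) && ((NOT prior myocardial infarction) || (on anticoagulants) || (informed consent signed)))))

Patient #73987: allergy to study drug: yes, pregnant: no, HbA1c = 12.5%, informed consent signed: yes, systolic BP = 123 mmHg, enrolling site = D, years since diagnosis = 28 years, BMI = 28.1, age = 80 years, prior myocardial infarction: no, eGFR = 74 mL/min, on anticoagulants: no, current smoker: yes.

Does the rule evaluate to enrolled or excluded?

Enrolled

Atomic conditions:
  NOT pregnant: no → true
  allergy to study drug: yes → true
  NOT current smoker: yes → false
  pregnant: no → false
  age < 61 years: 80 < 61 is false
  BMI ≤ 26.1: 28.1 ≤ 26.1 is false
  systolic BP ≥ 174 mmHg: 123 ≥ 174 is false
  HbA1c ≤ 9.9%: 12.5 ≤ 9.9 is false
  systolic BP < 178 mmHg: 123 < 178 is true
  informed consent signed: yes → true
  eGFR < 48 mL/min: 74 < 48 is false
  years since diagnosis ≥ 4 years: 28 ≥ 4 is true
  enrolling site ∈ {A, C, E}: D is not in the set → false
  BMI > 24.7: 28.1 > 24.7 is true
  NOT prior myocardial infarction: no → true
  on anticoagulants: no → false
Combine:
[1.1.1] exactly-one(true, true) = false
[1.1.2.2] false OR false = false
[1.1.2] false AND false = false
[1.1.3.2] false → false (antecedent false ⇒ implication holds) = true
[1.1.3] false AND true = false
[1.1] false OR false OR false = false
[1.2.1] true AND true AND false = false
[1.2.2.2.1.1.1] false AND true = false
[1.2.2.2.1.1] NOT false = true
[1.2.2.2.1] NOT true = false
[1.2.2.2] NOT false = true
[1.2.2] true AND true = true
[1.2.3] true OR false OR true = true
[1.2] false AND true AND true = false
[1] false OR false = false
[root] NOT false = true
Overall: true → enrolled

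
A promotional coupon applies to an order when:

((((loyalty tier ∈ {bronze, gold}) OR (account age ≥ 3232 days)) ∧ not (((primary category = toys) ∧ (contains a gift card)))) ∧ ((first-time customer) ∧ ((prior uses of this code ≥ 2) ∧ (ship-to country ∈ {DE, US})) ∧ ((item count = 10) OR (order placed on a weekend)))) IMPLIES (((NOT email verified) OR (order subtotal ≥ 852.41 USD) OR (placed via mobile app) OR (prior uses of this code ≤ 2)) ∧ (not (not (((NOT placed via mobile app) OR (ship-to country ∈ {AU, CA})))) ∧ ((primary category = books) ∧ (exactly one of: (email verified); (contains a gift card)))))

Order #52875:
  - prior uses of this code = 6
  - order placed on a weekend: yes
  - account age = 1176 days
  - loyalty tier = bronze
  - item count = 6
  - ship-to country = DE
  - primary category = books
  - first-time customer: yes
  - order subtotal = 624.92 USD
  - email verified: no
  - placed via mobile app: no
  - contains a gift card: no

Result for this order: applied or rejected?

Rejected

Atomic conditions:
  loyalty tier ∈ {bronze, gold}: bronze is in the set → true
  account age ≥ 3232 days: 1176 ≥ 3232 is false
  primary category = toys: books == toys is false
  contains a gift card: no → false
  first-time customer: yes → true
  prior uses of this code ≥ 2: 6 ≥ 2 is true
  ship-to country ∈ {DE, US}: DE is in the set → true
  item count = 10: 6 == 10 is false
  order placed on a weekend: yes → true
  NOT email verified: no → true
  order subtotal ≥ 852.41 USD: 624.92 ≥ 852.41 is false
  placed via mobile app: no → false
  prior uses of this code ≤ 2: 6 ≤ 2 is false
  NOT placed via mobile app: no → true
  ship-to country ∈ {AU, CA}: DE is not in the set → false
  primary category = books: books == books is true
  email verified: no → false
Combine:
[1.1.1] true OR false = true
[1.1.2.1] false AND false = false
[1.1.2] NOT false = true
[1.1] true AND true = true
[1.2.2] true AND true = true
[1.2.3] false OR true = true
[1.2] true AND true AND true = true
[1] true AND true = true
[2.1] true OR false OR false OR false = true
[2.2.1.1.1] true OR false = true
[2.2.1.1] NOT true = false
[2.2.1] NOT false = true
[2.2.2.2] exactly-one(false, false) = false
[2.2.2] true AND false = false
[2.2] true AND false = false
[2] true AND false = false
[root] true → false = false
Overall: false → rejected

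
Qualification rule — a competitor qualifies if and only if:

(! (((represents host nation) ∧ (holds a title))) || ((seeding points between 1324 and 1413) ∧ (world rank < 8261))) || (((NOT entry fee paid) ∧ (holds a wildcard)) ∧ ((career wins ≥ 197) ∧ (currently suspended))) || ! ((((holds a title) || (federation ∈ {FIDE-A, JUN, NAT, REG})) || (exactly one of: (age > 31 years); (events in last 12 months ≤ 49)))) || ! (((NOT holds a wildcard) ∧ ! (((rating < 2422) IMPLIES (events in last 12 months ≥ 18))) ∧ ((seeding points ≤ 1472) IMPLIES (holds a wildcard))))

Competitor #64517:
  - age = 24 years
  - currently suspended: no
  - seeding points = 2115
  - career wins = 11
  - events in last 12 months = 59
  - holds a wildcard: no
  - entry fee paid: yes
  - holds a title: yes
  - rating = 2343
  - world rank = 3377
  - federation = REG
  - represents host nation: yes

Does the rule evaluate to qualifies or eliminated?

Qualifies

Atomic conditions:
  represents host nation: yes → true
  holds a title: yes → true
  seeding points between 1324 and 1413: 2115 in [1324, 1413] is false
  world rank < 8261: 3377 < 8261 is true
  NOT entry fee paid: yes → false
  holds a wildcard: no → false
  career wins ≥ 197: 11 ≥ 197 is false
  currently suspended: no → false
  federation ∈ {FIDE-A, JUN, NAT, REG}: REG is in the set → true
  age > 31 years: 24 > 31 is false
  events in last 12 months ≤ 49: 59 ≤ 49 is false
  NOT holds a wildcard: no → true
  rating < 2422: 2343 < 2422 is true
  events in last 12 months ≥ 18: 59 ≥ 18 is true
  seeding points ≤ 1472: 2115 ≤ 1472 is false
Combine:
[1.1.1] true AND true = true
[1.1] NOT true = false
[1.2] false AND true = false
[1] false OR false = false
[2.1] false AND false = false
[2.2] false AND false = false
[2] false AND false = false
[3.1.1] true OR true = true
[3.1.2] exactly-one(false, false) = false
[3.1] true OR false = true
[3] NOT true = false
[4.1.2.1] true → true = true
[4.1.2] NOT true = false
[4.1.3] false → false (antecedent false ⇒ implication holds) = true
[4.1] true AND false AND true = false
[4] NOT false = true
[root] false OR false OR false OR true = true
Overall: true → qualifies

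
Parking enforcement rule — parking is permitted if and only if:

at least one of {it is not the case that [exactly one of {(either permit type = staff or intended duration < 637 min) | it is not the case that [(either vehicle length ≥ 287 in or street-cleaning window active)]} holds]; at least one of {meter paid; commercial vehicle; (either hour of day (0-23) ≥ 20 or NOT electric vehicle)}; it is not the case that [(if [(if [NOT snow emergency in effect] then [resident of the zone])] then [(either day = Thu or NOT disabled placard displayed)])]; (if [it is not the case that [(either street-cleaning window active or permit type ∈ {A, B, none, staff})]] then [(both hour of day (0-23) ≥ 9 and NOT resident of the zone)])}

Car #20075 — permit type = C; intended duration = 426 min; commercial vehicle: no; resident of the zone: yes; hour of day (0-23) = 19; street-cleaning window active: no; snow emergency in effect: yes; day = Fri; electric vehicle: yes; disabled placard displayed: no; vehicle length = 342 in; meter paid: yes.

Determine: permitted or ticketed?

Atomic conditions:
  permit type = staff: C == staff is false
  intended duration < 637 min: 426 < 637 is true
  vehicle length ≥ 287 in: 342 ≥ 287 is true
  street-cleaning window active: no → false
  meter paid: yes → true
  commercial vehicle: no → false
  hour of day (0-23) ≥ 20: 19 ≥ 20 is false
  NOT electric vehicle: yes → false
  NOT snow emergency in effect: yes → false
  resident of the zone: yes → true
  day = Thu: Fri == Thu is false
  NOT disabled placard displayed: no → true
  permit type ∈ {A, B, none, staff}: C is not in the set → false
  hour of day (0-23) ≥ 9: 19 ≥ 9 is true
  NOT resident of the zone: yes → false
Combine:
[1.1.1] false OR true = true
[1.1.2.1] true OR false = true
[1.1.2] NOT true = false
[1.1] exactly-one(true, false) = true
[1] NOT true = false
[2.3] false OR false = false
[2] true OR false OR false = true
[3.1.1] false → true (antecedent false ⇒ implication holds) = true
[3.1.2] false OR true = true
[3.1] true → true = true
[3] NOT true = false
[4.1.1] false OR false = false
[4.1] NOT false = true
[4.2] true AND false = false
[4] true → false = false
[root] false OR true OR false OR false = true
Overall: true → permitted

Permitted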